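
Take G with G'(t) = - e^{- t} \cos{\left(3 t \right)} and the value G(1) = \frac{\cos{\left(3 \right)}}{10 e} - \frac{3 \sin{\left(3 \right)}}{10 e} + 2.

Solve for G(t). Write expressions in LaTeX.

Recover the given G'(t) by differentiating a candidate G(t); any mismatch rules it out.
A general antiderivative is - \frac{3 e^{- t} \sin{\left(3 t \right)}}{10} + \frac{e^{- t} \cos{\left(3 t \right)}}{10} + C.
The condition gives C = \frac{\cos{\left(3 \right)}}{10 e} - \frac{3 \sin{\left(3 \right)}}{10 e} + 2 - (\frac{\cos{\left(3 \right)}}{10 e} - \frac{3 \sin{\left(3 \right)}}{10 e}) = 2.
So G(t) = 2 - \frac{3 e^{- t} \sin{\left(3 t \right)}}{10} + \frac{e^{- t} \cos{\left(3 t \right)}}{10}.
Check: d/dt[2 - \frac{3 e^{- t} \sin{\left(3 t \right)}}{10} + \frac{e^{- t} \cos{\left(3 t \right)}}{10}] = - e^{- t} \cos{\left(3 t \right)} = G'(t).

G(t) = 2 - \frac{3 e^{- t} \sin{\left(3 t \right)}}{10} + \frac{e^{- t} \cos{\left(3 t \right)}}{10}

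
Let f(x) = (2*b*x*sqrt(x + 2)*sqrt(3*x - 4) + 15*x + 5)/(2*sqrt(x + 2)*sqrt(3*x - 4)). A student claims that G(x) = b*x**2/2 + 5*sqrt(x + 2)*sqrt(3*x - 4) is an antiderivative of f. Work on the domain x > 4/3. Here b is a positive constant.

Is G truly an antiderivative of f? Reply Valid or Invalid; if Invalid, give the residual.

d/dx[G] = (b*x*sqrt(x + 2)*sqrt(3*x - 4) + 15*x + 5)/(sqrt(x + 2)*sqrt(3*x - 4))
d/dx[G] - f(x) = (15*x*sqrt(x + 2)*sqrt(3*x - 4) + 5*sqrt(x + 2)*sqrt(3*x - 4))/(6*x**2 + 4*x - 16) != 0.

Invalid: d/dx[G] - f = (15*x*sqrt(x + 2)*sqrt(3*x - 4) + 5*sqrt(x + 2)*sqrt(3*x - 4))/(6*x**2 + 4*x - 16), which is not 0.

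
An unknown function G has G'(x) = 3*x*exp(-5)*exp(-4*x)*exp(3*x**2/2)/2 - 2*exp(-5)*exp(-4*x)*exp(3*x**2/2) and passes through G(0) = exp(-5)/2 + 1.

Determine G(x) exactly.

G'(x) matches the chain-rule pattern g'(h)*h' with inner function h(x) = 3*x**2/2 - 4*x - 5; substituting u = h(x) collapses the integral.
A general antiderivative is exp(3*x**2/2 - 4*x - 5)/2 + C.
The condition gives C = exp(-5)/2 + 1 - (exp(-5)/2) = 1.
So G(x) = exp(3*x**2/2 - 4*x - 5)/2 + 1.
Check: d/dx[exp(3*x**2/2 - 4*x - 5)/2 + 1] = (3*x - 4)*exp(-5)*exp(-4*x)*exp(3*x**2/2)/2, which equals G'(x).

G(x) = exp(3*x**2/2 - 4*x - 5)/2 + 1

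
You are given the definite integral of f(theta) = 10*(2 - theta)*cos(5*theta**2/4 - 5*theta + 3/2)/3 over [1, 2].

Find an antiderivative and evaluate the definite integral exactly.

The substitution u = 5*theta**2/4 - 5*theta + 3/2 works: f is exactly (dF/du)*(du/dtheta) for that inner function.
F(theta) = -4*sin(5*theta**2/4 - 5*theta + 3/2)/3 is an antiderivative of f.
Check: d/dtheta[-4*sin(5*theta**2/4 - 5*theta + 3/2)/3] = -10*theta*cos(5*theta**2/4 - 5*theta + 3/2)/3 + 20*cos(5*theta**2/4 - 5*theta + 3/2)/3, which equals f(theta).
F(2) = 4*sin(7/2)/3; F(1) = 4*sin(9/4)/3.
Integral = F(2) - F(1) = -4*sin(9/4)/3 + 4*sin(7/2)/3.

Antiderivative: F(theta) = -4*sin(5*theta**2/4 - 5*theta + 3/2)/3; value = -4*sin(9/4)/3 + 4*sin(7/2)/3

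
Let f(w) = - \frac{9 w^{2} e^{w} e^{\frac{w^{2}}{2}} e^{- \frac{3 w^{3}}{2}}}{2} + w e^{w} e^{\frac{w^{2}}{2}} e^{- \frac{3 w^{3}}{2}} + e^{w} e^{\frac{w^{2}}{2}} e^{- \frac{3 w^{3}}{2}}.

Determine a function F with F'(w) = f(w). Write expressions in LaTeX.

f matches the chain-rule pattern g'(h)*h' with inner function h(w) = - \frac{3 w^{3}}{2} + \frac{w^{2}}{2} + w; substituting u = h(w) collapses the integral.
Check: d/dw[e^{- \frac{3 w^{3}}{2} + \frac{w^{2}}{2} + w}] = - \frac{9 w^{2} e^{w} e^{\frac{w^{2}}{2}} e^{- \frac{3 w^{3}}{2}}}{2} + w e^{w} e^{\frac{w^{2}}{2}} e^{- \frac{3 w^{3}}{2}} + e^{w} e^{\frac{w^{2}}{2}} e^{- \frac{3 w^{3}}{2}} = f(w).

An antiderivative is F(w) = e^{- \frac{3 w^{3}}{2} + \frac{w^{2}}{2} + w}.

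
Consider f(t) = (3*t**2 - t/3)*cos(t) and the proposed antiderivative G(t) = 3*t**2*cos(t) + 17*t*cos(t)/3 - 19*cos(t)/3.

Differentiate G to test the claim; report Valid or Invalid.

Invalid: d/dt[G] - f = -3*t**2*sin(t) - 3*t**2*cos(t) - 17*t*sin(t)/3 + 19*t*cos(t)/3 + 19*sin(t)/3 + 17*cos(t)/3, which is not 0.

d/dt[G] = -3*t**2*sin(t) - 17*t*sin(t)/3 + 6*t*cos(t) + 19*sin(t)/3 + 17*cos(t)/3
d/dt[G] - f(t) = -3*t**2*sin(t) - 3*t**2*cos(t) - 17*t*sin(t)/3 + 19*t*cos(t)/3 + 19*sin(t)/3 + 17*cos(t)/3 != 0.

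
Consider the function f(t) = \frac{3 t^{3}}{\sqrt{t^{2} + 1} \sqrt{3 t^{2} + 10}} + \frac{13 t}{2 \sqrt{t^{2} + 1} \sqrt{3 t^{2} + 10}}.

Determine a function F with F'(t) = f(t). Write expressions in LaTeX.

f has the shape u'v + uv' for u = \frac{\sqrt{2 t^{2} + 2}}{2} and v = \sqrt{\frac{3 t^{2}}{2} + 5} — it is the derivative of the product u*v.
Check: d/dt[\frac{\sqrt{t^{2} + 1} \sqrt{3 t^{2} + 10}}{2}] = \frac{6 t^{3} + 13 t}{2 \sqrt{t^{2} + 1} \sqrt{3 t^{2} + 10}}, which equals f(t).

An antiderivative is F(t) = \frac{\sqrt{t^{2} + 1} \sqrt{3 t^{2} + 10}}{2}.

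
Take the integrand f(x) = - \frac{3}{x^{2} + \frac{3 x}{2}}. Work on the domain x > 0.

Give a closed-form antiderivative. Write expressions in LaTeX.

The denominator factors as x \left(2 x + 3\right); partial fractions split f into directly integrable pieces: \frac{4}{2 x + 3} - \frac{2}{x}.
Check: d/dx[- 2 \log{\left(x \right)} + 2 \log{\left(x + \frac{3}{2} \right)}] = - \frac{6}{2 x^{2} + 3 x}, which equals f(x).

An antiderivative is F(x) = - 2 \log{\left(x \right)} + 2 \log{\left(x + \frac{3}{2} \right)}.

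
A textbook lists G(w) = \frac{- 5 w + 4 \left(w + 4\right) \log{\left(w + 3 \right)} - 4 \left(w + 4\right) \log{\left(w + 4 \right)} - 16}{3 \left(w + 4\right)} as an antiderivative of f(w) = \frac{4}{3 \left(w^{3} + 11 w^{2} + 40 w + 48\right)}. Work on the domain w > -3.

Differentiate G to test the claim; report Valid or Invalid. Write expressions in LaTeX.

d/dw[G] = \frac{4}{3 w^{3} + 33 w^{2} + 120 w + 144}
This equals f(w) exactly, so the claim holds.

Valid. The derivative of G reproduces f.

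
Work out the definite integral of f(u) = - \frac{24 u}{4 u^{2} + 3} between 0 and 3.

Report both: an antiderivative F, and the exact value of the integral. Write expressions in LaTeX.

The substitution w = 4 u^{2} + 3 works: f is exactly (dF/dw)*(dw/du) for that inner function.
F(u) = - 3 \log{\left(4 u^{2} + 3 \right)} is an antiderivative of f.
Check: d/du[- 3 \log{\left(4 u^{2} + 3 \right)}] = - \frac{24 u}{4 u^{2} + 3} = f(u).
F(3) = - 3 \log{\left(39 \right)}; F(0) = - 3 \log{\left(3 \right)}.
Integral = F(3) - F(0) = - 3 \log{\left(39 \right)} + 3 \log{\left(3 \right)}.

Antiderivative: F(u) = - 3 \log{\left(4 u^{2} + 3 \right)}; value = - 3 \log{\left(39 \right)} + 3 \log{\left(3 \right)}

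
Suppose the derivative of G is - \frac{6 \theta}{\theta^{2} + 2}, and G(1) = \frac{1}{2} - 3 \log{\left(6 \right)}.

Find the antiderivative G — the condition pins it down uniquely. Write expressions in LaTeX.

G(\theta) = \frac{1}{2} - 3 \log{\left(2 \theta^{2} + 4 \right)}

G'(\theta) matches the chain-rule pattern g'(h)*h' with inner function h(\theta) = 2 \theta^{2} + 4; substituting u = h(\theta) collapses the integral.
A general antiderivative is - 3 \log{\left(2 \theta^{2} + 4 \right)} + C.
The condition gives C = \frac{1}{2} - 3 \log{\left(6 \right)} - (- 3 \log{\left(6 \right)}) = \frac{1}{2}.
So G(\theta) = \frac{1}{2} - 3 \log{\left(2 \theta^{2} + 4 \right)}.
Check: d/d\theta[\frac{1}{2} - 3 \log{\left(2 \theta^{2} + 4 \right)}] = - \frac{6 \theta}{\theta^{2} + 2} = G'(\theta).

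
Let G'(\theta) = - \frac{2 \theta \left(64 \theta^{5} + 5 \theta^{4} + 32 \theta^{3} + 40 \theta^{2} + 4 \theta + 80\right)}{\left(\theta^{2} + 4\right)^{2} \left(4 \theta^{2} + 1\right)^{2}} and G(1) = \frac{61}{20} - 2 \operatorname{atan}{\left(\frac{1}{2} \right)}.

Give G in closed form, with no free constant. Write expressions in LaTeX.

G(\theta) = - \frac{32 \theta^{4} \operatorname{atan}{\left(\frac{\theta}{2} \right)} - 32 \theta^{4} - 64 \theta^{3} + 136 \theta^{2} \operatorname{atan}{\left(\frac{\theta}{2} \right)} - 141 \theta^{2} - 16 \theta + 32 \operatorname{atan}{\left(\frac{\theta}{2} \right)} - 52}{4 \left(\theta^{2} + 4\right) \left(4 \theta^{2} + 1\right)}

Differentiate the proposed G(\theta) back; it has to land on the given G'(\theta).
A general antiderivative is \frac{2 \theta}{\frac{\theta^{2}}{2} + 2} - 2 \operatorname{atan}{\left(\frac{\theta}{2} \right)} + \frac{5}{4 \left(4 \theta^{2} + 1\right)} + C.
The condition gives C = \frac{61}{20} - 2 \operatorname{atan}{\left(\frac{1}{2} \right)} - (\frac{21}{20} - 2 \operatorname{atan}{\left(\frac{1}{2} \right)}) = 2.
So G(\theta) = - \frac{32 \theta^{4} \operatorname{atan}{\left(\frac{\theta}{2} \right)} - 32 \theta^{4} - 64 \theta^{3} + 136 \theta^{2} \operatorname{atan}{\left(\frac{\theta}{2} \right)} - 141 \theta^{2} - 16 \theta + 32 \operatorname{atan}{\left(\frac{\theta}{2} \right)} - 52}{4 \left(\theta^{2} + 4\right) \left(4 \theta^{2} + 1\right)}.
Check: d/d\theta[- \frac{32 \theta^{4} \operatorname{atan}{\left(\frac{\theta}{2} \right)} - 32 \theta^{4} - 64 \theta^{3} + 136 \theta^{2} \operatorname{atan}{\left(\frac{\theta}{2} \right)} - 141 \theta^{2} - 16 \theta + 32 \operatorname{atan}{\left(\frac{\theta}{2} \right)} - 52}{4 \left(\theta^{2} + 4\right) \left(4 \theta^{2} + 1\right)}] = \frac{- 128 \theta^{6} - 10 \theta^{5} - 64 \theta^{4} - 80 \theta^{3} - 8 \theta^{2} - 160 \theta}{16 \theta^{8} + 136 \theta^{6} + 321 \theta^{4} + 136 \theta^{2} + 16}, which equals G'(\theta).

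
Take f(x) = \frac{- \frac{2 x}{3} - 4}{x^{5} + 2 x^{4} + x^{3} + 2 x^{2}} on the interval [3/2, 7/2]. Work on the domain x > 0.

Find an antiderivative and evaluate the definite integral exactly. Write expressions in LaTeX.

Antiderivative: F(x) = \frac{2 \log{\left(x \right)}}{3} - \frac{2 \log{\left(x + 2 \right)}}{15} - \frac{4 \log{\left(x^{2} + 1 \right)}}{15} + \frac{26 \operatorname{atan}{\left(x \right)}}{15} + \frac{2}{x}; value = - \frac{26 \operatorname{atan}{\left(\frac{3}{2} \right)}}{15} - \frac{16}{21} - \frac{4 \log{\left(\frac{53}{4} \right)}}{15} - \frac{2 \log{\left(\frac{3}{2} \right)}}{3} - \frac{2 \log{\left(\frac{11}{2} \right)}}{15} + \frac{4 \log{\left(\frac{13}{4} \right)}}{15} + \frac{4 \log{\left(\frac{7}{2} \right)}}{5} + \frac{26 \operatorname{atan}{\left(\frac{7}{2} \right)}}{15}

The denominator factors as 3 x^{2} \left(x + 2\right) \left(x^{2} + 1\right); partial fractions split f into directly integrable pieces: - \frac{2 \left(4 x - 13\right)}{15 \left(x^{2} + 1\right)} - \frac{2}{15 \left(x + 2\right)} + \frac{2}{3 x} - \frac{2}{x^{2}}.
F(x) = \frac{2 \log{\left(x \right)}}{3} - \frac{2 \log{\left(x + 2 \right)}}{15} - \frac{4 \log{\left(x^{2} + 1 \right)}}{15} + \frac{26 \operatorname{atan}{\left(x \right)}}{15} + \frac{2}{x} is an antiderivative of f.
Check: d/dx[\frac{2 \log{\left(x \right)}}{3} - \frac{2 \log{\left(x + 2 \right)}}{15} - \frac{4 \log{\left(x^{2} + 1 \right)}}{15} + \frac{26 \operatorname{atan}{\left(x \right)}}{15} + \frac{2}{x}] = \frac{- 2 x - 12}{3 x^{5} + 6 x^{4} + 3 x^{3} + 6 x^{2}}, which equals f(x).
F(7/2) = - \frac{4 \log{\left(\frac{53}{4} \right)}}{15} - \frac{2 \log{\left(\frac{11}{2} \right)}}{15} + \frac{4}{7} + \frac{2 \log{\left(\frac{7}{2} \right)}}{3} + \frac{26 \operatorname{atan}{\left(\frac{7}{2} \right)}}{15}; F(3/2) = - \frac{4 \log{\left(\frac{13}{4} \right)}}{15} - \frac{2 \log{\left(\frac{7}{2} \right)}}{15} + \frac{2 \log{\left(\frac{3}{2} \right)}}{3} + \frac{4}{3} + \frac{26 \operatorname{atan}{\left(\frac{3}{2} \right)}}{15}.
Integral = F(7/2) - F(3/2) = - \frac{26 \operatorname{atan}{\left(\frac{3}{2} \right)}}{15} - \frac{16}{21} - \frac{4 \log{\left(\frac{53}{4} \right)}}{15} - \frac{2 \log{\left(\frac{3}{2} \right)}}{3} - \frac{2 \log{\left(\frac{11}{2} \right)}}{15} + \frac{4 \log{\left(\frac{13}{4} \right)}}{15} + \frac{4 \log{\left(\frac{7}{2} \right)}}{5} + \frac{26 \operatorname{atan}{\left(\frac{7}{2} \right)}}{15}.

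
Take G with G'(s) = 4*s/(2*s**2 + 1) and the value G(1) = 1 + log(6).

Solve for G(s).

The substitution u = 4*s**2 + 2 works: G'(s) is exactly (dG/du)*(du/ds) for that inner function.
A general antiderivative is log(4*s**2 + 2) + C.
The condition gives C = 1 + log(6) - (log(6)) = 1.
So G(s) = log(4*s**2 + 2) + 1.
Check: d/ds[log(4*s**2 + 2) + 1] = 4*s/(2*s**2 + 1) = G'(s).

G(s) = log(4*s**2 + 2) + 1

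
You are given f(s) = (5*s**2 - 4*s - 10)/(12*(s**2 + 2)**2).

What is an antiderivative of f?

Recognize the product-rule pattern: f = u'v + uv' with u = 1/(3*s**2 + 6), v = 1/2 - 5*s/4, so integration by parts undoes it.
Check: d/ds[(2 - 5*s)/(12*s**2 + 24)] = (5*s**2 - 4*s - 10)/(12*s**4 + 48*s**2 + 48), which equals f(s).

An antiderivative is F(s) = (2 - 5*s)/(12*s**2 + 24).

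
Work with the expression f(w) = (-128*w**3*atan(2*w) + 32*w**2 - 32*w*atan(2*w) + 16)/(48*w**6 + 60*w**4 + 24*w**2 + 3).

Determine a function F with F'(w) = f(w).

f has the shape u'v + uv' for u = 4/(3*w**2 + 3/2) and v = atan(2*w) — it is the derivative of the product u*v.
Check: d/dw[4*atan(2*w)/(3*w**2 + 3/2)] = (-128*w**3*atan(2*w) + 32*w**2 - 32*w*atan(2*w) + 16)/(48*w**6 + 60*w**4 + 24*w**2 + 3) = f(w).

An antiderivative is F(w) = 4*atan(2*w)/(3*w**2 + 3/2).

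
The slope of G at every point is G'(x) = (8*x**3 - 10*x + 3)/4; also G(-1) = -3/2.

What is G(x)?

G(x) = x*(2*x**3 - 5*x + 3)/4

Check a candidate G(x) by differentiating: d/dx[G] must match the given G'(x).
A general antiderivative is x**4/2 - 5*x**2/4 + 3*x/4 - 2 + C.
The condition gives C = -3/2 - (-7/2) = 2.
So G(x) = x*(2*x**3 - 5*x + 3)/4.
Check: d/dx[x*(2*x**3 - 5*x + 3)/4] = 2*x**3 - 5*x/2 + 3/4, which equals G'(x).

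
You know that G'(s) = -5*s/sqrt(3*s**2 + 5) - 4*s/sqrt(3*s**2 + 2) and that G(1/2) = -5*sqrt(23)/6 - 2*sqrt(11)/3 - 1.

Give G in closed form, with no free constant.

G(s) = -(4*sqrt(3*s**2 + 2) + 5*sqrt(3*s**2 + 5) + 3)/3

The integrand splits into summands that can be handled one at a time.
A general antiderivative is -4*sqrt(3*s**2 + 2)/3 - 5*sqrt(3*s**2 + 5)/3 + C.
The condition gives C = -5*sqrt(23)/6 - 2*sqrt(11)/3 - 1 - (-5*sqrt(23)/6 - 2*sqrt(11)/3) = -1.
So G(s) = -(4*sqrt(3*s**2 + 2) + 5*sqrt(3*s**2 + 5) + 3)/3.
Check: d/ds[-(4*sqrt(3*s**2 + 2) + 5*sqrt(3*s**2 + 5) + 3)/3] = (-5*s*sqrt(3*s**2 + 2) - 4*s*sqrt(3*s**2 + 5))/(sqrt(3*s**2 + 2)*sqrt(3*s**2 + 5)), which equals G'(s).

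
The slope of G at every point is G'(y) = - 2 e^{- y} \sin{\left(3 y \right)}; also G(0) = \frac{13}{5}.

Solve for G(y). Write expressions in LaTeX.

For G(y) to be correct, d/dy[G] must agree with the stated G'(y) identically.
A general antiderivative is \frac{e^{- y} \sin{\left(3 y \right)}}{5} + \frac{3 e^{- y} \cos{\left(3 y \right)}}{5} + C.
The condition gives C = \frac{13}{5} - (\frac{3}{5}) = 2.
So G(y) = 2 + \frac{e^{- y} \sin{\left(3 y \right)}}{5} + \frac{3 e^{- y} \cos{\left(3 y \right)}}{5}.
Check: d/dy[2 + \frac{e^{- y} \sin{\left(3 y \right)}}{5} + \frac{3 e^{- y} \cos{\left(3 y \right)}}{5}] = - 2 e^{- y} \sin{\left(3 y \right)} = G'(y).

G(y) = 2 + \frac{e^{- y} \sin{\left(3 y \right)}}{5} + \frac{3 e^{- y} \cos{\left(3 y \right)}}{5}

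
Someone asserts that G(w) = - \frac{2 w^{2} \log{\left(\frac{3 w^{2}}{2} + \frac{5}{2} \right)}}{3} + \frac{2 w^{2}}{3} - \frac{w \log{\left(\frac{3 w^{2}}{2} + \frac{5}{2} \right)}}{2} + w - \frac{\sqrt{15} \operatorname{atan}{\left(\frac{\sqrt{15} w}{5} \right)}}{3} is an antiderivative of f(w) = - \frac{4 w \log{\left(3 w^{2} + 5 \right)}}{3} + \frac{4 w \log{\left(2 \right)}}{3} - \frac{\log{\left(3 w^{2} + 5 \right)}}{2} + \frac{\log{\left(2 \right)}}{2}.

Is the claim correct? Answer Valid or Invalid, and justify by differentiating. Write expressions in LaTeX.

Invalid: d/dw[G] - f = \frac{20 w}{9 w^{2} + 15}, which is not 0.

d/dw[G] = \frac{- 24 w^{3} \log{\left(3 w^{2} + 5 \right)} + 24 w^{3} \log{\left(2 \right)} - 9 w^{2} \log{\left(3 w^{2} + 5 \right)} + 9 w^{2} \log{\left(2 \right)} - 40 w \log{\left(3 w^{2} + 5 \right)} + 40 w \log{\left(2 \right)} + 40 w - 15 \log{\left(3 w^{2} + 5 \right)} + 15 \log{\left(2 \right)}}{18 w^{2} + 30}
d/dw[G] - f(w) = \frac{20 w}{9 w^{2} + 15} != 0.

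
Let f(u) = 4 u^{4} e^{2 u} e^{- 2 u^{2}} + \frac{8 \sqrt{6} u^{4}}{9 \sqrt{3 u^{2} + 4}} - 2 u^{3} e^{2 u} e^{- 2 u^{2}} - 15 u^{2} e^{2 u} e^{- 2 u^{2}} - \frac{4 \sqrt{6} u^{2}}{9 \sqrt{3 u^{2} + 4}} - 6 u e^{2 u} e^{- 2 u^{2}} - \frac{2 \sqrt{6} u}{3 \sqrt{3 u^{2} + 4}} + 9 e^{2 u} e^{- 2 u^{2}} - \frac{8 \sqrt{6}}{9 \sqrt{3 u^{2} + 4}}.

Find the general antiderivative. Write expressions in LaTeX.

F(u) = \frac{4 u^{3} \sqrt{\frac{u^{2}}{2} + \frac{2}{3}}}{9} - u^{3} e^{2 u} e^{- 2 u^{2}} - \frac{4 u \sqrt{\frac{u^{2}}{2} + \frac{2}{3}}}{3} + 3 u e^{2 u} e^{- 2 u^{2}} - \frac{4 \sqrt{\frac{u^{2}}{2} + \frac{2}{3}}}{3} + 3 e^{2 u} e^{- 2 u^{2}} + C

Recognize the product-rule pattern: f = v'r + vr' with v = \frac{4 \sqrt{\frac{u^{2}}{2} + \frac{2}{3}}}{3} - 3 e^{- 2 u^{2} + 2 u}, r = \frac{u^{3}}{3} - u - 1, so integration by parts undoes it.
Check: d/du[\frac{4 u^{3} \sqrt{\frac{u^{2}}{2} + \frac{2}{3}}}{9} - u^{3} e^{2 u} e^{- 2 u^{2}} - \frac{4 u \sqrt{\frac{u^{2}}{2} + \frac{2}{3}}}{3} + 3 u e^{2 u} e^{- 2 u^{2}} - \frac{4 \sqrt{\frac{u^{2}}{2} + \frac{2}{3}}}{3} + 3 e^{2 u} e^{- 2 u^{2}}] = \frac{\left(36 u^{4} \sqrt{3 u^{2} + 4} e^{2 u} + 8 \sqrt{6} u^{4} e^{2 u^{2}} - 18 u^{3} \sqrt{3 u^{2} + 4} e^{2 u} - 135 u^{2} \sqrt{3 u^{2} + 4} e^{2 u} - 4 \sqrt{6} u^{2} e^{2 u^{2}} - 54 u \sqrt{3 u^{2} + 4} e^{2 u} - 6 \sqrt{6} u e^{2 u^{2}} + 81 \sqrt{3 u^{2} + 4} e^{2 u} - 8 \sqrt{6} e^{2 u^{2}}\right) e^{- 2 u^{2}}}{9 \sqrt{3 u^{2} + 4}}, which equals f(u).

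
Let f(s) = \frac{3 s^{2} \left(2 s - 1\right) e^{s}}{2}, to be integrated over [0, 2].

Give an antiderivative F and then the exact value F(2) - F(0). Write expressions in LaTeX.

Antiderivative: F(s) = 3 s^{3} e^{s} - \frac{21 s^{2} e^{s}}{2} + 21 s e^{s} - 21 e^{s}; value = 21 + 3 e^{2}

f has the shape u'v + uv' for u = 3 s^{3} - \frac{21 s^{2}}{2} + 21 s - 21 and v = e^{s} — it is the derivative of the product u*v.
F(s) = 3 s^{3} e^{s} - \frac{21 s^{2} e^{s}}{2} + 21 s e^{s} - 21 e^{s} is an antiderivative of f.
Check: d/ds[3 s^{3} e^{s} - \frac{21 s^{2} e^{s}}{2} + 21 s e^{s} - 21 e^{s}] = 3 s^{3} e^{s} - \frac{3 s^{2} e^{s}}{2}, which equals f(s).
F(2) = 3 e^{2}; F(0) = -21.
Integral = F(2) - F(0) = 21 + 3 e^{2}.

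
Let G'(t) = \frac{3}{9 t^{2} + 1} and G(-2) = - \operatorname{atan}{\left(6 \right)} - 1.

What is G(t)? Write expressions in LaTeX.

Check a candidate G(t) by differentiating: d/dt[G] must match the given G'(t).
A general antiderivative is \operatorname{atan}{\left(3 t \right)} + C.
The condition gives C = - \operatorname{atan}{\left(6 \right)} - 1 - (- \operatorname{atan}{\left(6 \right)}) = -1.
So G(t) = \operatorname{atan}{\left(3 t \right)} - 1.
Check: d/dt[\operatorname{atan}{\left(3 t \right)} - 1] = \frac{3}{9 t^{2} + 1} = G'(t).

G(t) = \operatorname{atan}{\left(3 t \right)} - 1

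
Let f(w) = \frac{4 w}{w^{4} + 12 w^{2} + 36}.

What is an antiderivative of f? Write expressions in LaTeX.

An antiderivative is F(w) = - \frac{2}{w^{2} + 6}.

The substitution u = w^{2} + 6 works: f is exactly (dF/du)*(du/dw) for that inner function.
Check: d/dw[- \frac{2}{w^{2} + 6}] = \frac{4 w}{w^{4} + 12 w^{2} + 36} = f(w).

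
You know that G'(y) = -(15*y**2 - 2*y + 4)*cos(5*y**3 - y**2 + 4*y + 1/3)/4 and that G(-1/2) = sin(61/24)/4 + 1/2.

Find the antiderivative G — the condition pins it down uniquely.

G(y) = (2 - sin(5*y**3 - y**2 + 4*y + 1/3))/4

G'(y) matches the chain-rule pattern g'(h)*h' with inner function h(y) = 5*y**3 - y**2 + 4*y + 1/3; substituting u = h(y) collapses the integral.
A general antiderivative is -sin(5*y**3 - y**2 + 4*y + 1/3)/4 + C.
The condition gives C = sin(61/24)/4 + 1/2 - (sin(61/24)/4) = 1/2.
So G(y) = (2 - sin(5*y**3 - y**2 + 4*y + 1/3))/4.
Check: d/dy[(2 - sin(5*y**3 - y**2 + 4*y + 1/3))/4] = -15*y**2*cos(5*y**3 - y**2 + 4*y + 1/3)/4 + y*cos(5*y**3 - y**2 + 4*y + 1/3)/2 - cos(5*y**3 - y**2 + 4*y + 1/3), which equals G'(y).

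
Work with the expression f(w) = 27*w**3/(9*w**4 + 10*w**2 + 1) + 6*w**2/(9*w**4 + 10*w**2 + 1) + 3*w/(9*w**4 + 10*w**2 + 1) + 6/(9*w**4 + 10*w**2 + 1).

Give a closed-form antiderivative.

An antiderivative is F(w) = (3*log(2*w**2 + 2) + 4*atan(3*w))/2.

Integrate term by term and add the pieces.
Check: d/dw[(3*log(2*w**2 + 2) + 4*atan(3*w))/2] = (27*w**3 + 6*w**2 + 3*w + 6)/(9*w**4 + 10*w**2 + 1), which equals f(w).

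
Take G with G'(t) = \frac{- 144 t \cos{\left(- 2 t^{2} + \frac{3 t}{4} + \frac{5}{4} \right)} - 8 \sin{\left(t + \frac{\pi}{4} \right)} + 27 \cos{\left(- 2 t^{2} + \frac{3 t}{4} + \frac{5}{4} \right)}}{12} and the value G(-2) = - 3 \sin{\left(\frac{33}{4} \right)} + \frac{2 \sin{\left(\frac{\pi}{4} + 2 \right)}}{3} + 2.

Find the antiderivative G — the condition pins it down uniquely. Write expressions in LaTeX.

G(t) = \frac{9 \sin{\left(- 2 t^{2} + \frac{3 t}{4} + \frac{5}{4} \right)} + 2 \cos{\left(t + \frac{\pi}{4} \right)} + 6}{3}

The proposed G(t) is checked by its d/dt: the result must match the given G'(t).
A general antiderivative is 3 \sin{\left(- 2 t^{2} + \frac{3 t}{4} + \frac{5}{4} \right)} + \frac{2 \cos{\left(t + \frac{\pi}{4} \right)}}{3} + C.
The condition gives C = - 3 \sin{\left(\frac{33}{4} \right)} + \frac{2 \sin{\left(\frac{\pi}{4} + 2 \right)}}{3} + 2 - (- 3 \sin{\left(\frac{33}{4} \right)} + \frac{2 \sin{\left(\frac{\pi}{4} + 2 \right)}}{3}) = 2.
So G(t) = \frac{9 \sin{\left(- 2 t^{2} + \frac{3 t}{4} + \frac{5}{4} \right)} + 2 \cos{\left(t + \frac{\pi}{4} \right)} + 6}{3}.
Check: d/dt[\frac{9 \sin{\left(- 2 t^{2} + \frac{3 t}{4} + \frac{5}{4} \right)} + 2 \cos{\left(t + \frac{\pi}{4} \right)} + 6}{3}] = - 12 t \cos{\left(- 2 t^{2} + \frac{3 t}{4} + \frac{5}{4} \right)} - \frac{2 \sin{\left(t + \frac{\pi}{4} \right)}}{3} + \frac{9 \cos{\left(- 2 t^{2} + \frac{3 t}{4} + \frac{5}{4} \right)}}{4}, which equals G'(t).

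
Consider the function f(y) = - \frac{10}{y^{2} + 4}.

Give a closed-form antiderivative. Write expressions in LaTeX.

An antiderivative is F(y) = - 5 \operatorname{atan}{\left(\frac{y}{2} \right)}.

Any candidate F(y) must reproduce f(y) exactly when differentiated.
Check: d/dy[- 5 \operatorname{atan}{\left(\frac{y}{2} \right)}] = - \frac{10}{y^{2} + 4} = f(y).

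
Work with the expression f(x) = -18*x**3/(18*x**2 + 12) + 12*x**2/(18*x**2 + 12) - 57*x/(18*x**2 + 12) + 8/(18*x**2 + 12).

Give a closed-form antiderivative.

Integrate term by term and add the pieces.
Check: d/dx[(-6*x**2 + 8*x - 15*log(3*x**2/2 + 1) + 30)/12] = (-18*x**3 + 12*x**2 - 57*x + 8)/(18*x**2 + 12), which equals f(x).

An antiderivative is F(x) = (-6*x**2 + 8*x - 15*log(3*x**2/2 + 1) + 30)/12.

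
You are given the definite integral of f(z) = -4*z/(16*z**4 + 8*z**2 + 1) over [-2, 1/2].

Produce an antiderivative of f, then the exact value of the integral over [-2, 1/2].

f matches the chain-rule pattern g'(h)*h' with inner function h(z) = 2*z**2 + 1/2; substituting u = h(z) collapses the integral.
F(z) = 1/(2*(4*z**2 + 1)) is an antiderivative of f.
Check: d/dz[1/(2*(4*z**2 + 1))] = -4*z/(16*z**4 + 8*z**2 + 1) = f(z).
F(1/2) = 1/4; F(-2) = 1/34.
Integral = F(1/2) - F(-2) = 15/68.

Antiderivative: F(z) = 1/(2*(4*z**2 + 1)); value = 15/68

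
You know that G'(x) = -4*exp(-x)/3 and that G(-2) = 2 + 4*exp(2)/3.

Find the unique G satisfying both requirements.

Since d/dx undoes antidifferentiation here, G(x) must give back the stated G'(x).
A general antiderivative is 4*exp(-x)/3 + C.
The condition gives C = 2 + 4*exp(2)/3 - (4*exp(2)/3) = 2.
So G(x) = 2 + 4*exp(-x)/3.
Check: d/dx[2 + 4*exp(-x)/3] = -4*exp(-x)/3 = G'(x).

G(x) = 2 + 4*exp(-x)/3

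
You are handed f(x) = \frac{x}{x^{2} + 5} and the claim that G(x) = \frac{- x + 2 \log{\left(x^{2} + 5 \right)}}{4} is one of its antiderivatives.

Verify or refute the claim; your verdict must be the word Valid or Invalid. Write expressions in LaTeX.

d/dx[G] = \frac{- x^{2} + 4 x - 5}{4 x^{2} + 20}
d/dx[G] - f(x) = - \frac{1}{4} != 0.

Invalid: d/dx[G] - f = - \frac{1}{4}, which is not 0.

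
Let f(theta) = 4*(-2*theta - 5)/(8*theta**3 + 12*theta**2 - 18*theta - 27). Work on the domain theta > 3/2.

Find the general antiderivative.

F(theta) = (-8*theta*log(theta - 3/2) + 8*theta*log(theta + 3/2) - 12*log(theta - 3/2) + 12*log(theta + 3/2) - 6)/(18*theta + 27) + C

The denominator factors as (2*theta - 3)*(2*theta + 3)**2; partial fractions split f into directly integrable pieces: 8/(9*(2*theta + 3)) + 4/(3*(2*theta + 3)**2) - 8/(9*(2*theta - 3)).
Check: d/dtheta[(-8*theta*log(theta - 3/2) + 8*theta*log(theta + 3/2) - 12*log(theta - 3/2) + 12*log(theta + 3/2) - 6)/(18*theta + 27)] = (-8*theta - 20)/(8*theta**3 + 12*theta**2 - 18*theta - 27), which equals f(theta).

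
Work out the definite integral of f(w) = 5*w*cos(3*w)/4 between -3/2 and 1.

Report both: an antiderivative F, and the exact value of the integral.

A candidate is checked by its d/dw: the result must match f(w).
F(w) = 5*(3*w*sin(3*w) + cos(3*w))/36 is an antiderivative of f.
Check: d/dw[5*(3*w*sin(3*w) + cos(3*w))/36] = 5*w*cos(3*w)/4 = f(w).
F(1) = 5*cos(3)/36 + 5*sin(3)/12; F(-3/2) = 5*sin(9/2)/8 + 5*cos(9/2)/36.
Integral = F(1) - F(-3/2) = 5*cos(3)/36 - 5*cos(9/2)/36 + 5*sin(3)/12 - 5*sin(9/2)/8.

Antiderivative: F(w) = 5*(3*w*sin(3*w) + cos(3*w))/36; value = 5*cos(3)/36 - 5*cos(9/2)/36 + 5*sin(3)/12 - 5*sin(9/2)/8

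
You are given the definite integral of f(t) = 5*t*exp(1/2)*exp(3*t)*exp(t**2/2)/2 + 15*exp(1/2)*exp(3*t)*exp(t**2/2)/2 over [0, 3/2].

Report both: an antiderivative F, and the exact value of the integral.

Antiderivative: F(t) = 5*exp(t**2/2 + 3*t + 1/2)/2; value = -5*exp(1/2)/2 + 5*exp(49/8)/2

The substitution u = t**2/2 + 3*t + 1/2 works: f is exactly (dF/du)*(du/dt) for that inner function.
F(t) = 5*exp(t**2/2 + 3*t + 1/2)/2 is an antiderivative of f.
Check: d/dt[5*exp(t**2/2 + 3*t + 1/2)/2] = 5*t*exp(1/2)*exp(3*t)*exp(t**2/2)/2 + 15*exp(1/2)*exp(3*t)*exp(t**2/2)/2 = f(t).
F(3/2) = 5*exp(49/8)/2; F(0) = 5*exp(1/2)/2.
Integral = F(3/2) - F(0) = -5*exp(1/2)/2 + 5*exp(49/8)/2.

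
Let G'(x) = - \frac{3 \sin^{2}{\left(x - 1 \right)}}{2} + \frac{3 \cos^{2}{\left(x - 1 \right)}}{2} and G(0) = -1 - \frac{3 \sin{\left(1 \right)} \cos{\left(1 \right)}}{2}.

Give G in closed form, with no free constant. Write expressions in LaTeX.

G(x) = \frac{3 \sin{\left(x - 1 \right)} \cos{\left(x - 1 \right)} - 2}{2}

Recognize the product-rule pattern: G'(x) = u'v + uv' with u = \frac{3 \cos{\left(x - 1 \right)}}{2}, v = \sin{\left(x - 1 \right)}, so integration by parts undoes it.
A general antiderivative is \frac{3 \sin{\left(x - 1 \right)} \cos{\left(x - 1 \right)}}{2} + C.
The condition gives C = -1 - \frac{3 \sin{\left(1 \right)} \cos{\left(1 \right)}}{2} - (- \frac{3 \sin{\left(1 \right)} \cos{\left(1 \right)}}{2}) = -1.
So G(x) = \frac{3 \sin{\left(x - 1 \right)} \cos{\left(x - 1 \right)} - 2}{2}.
Check: d/dx[\frac{3 \sin{\left(x - 1 \right)} \cos{\left(x - 1 \right)} - 2}{2}] = - \frac{3 \sin^{2}{\left(x - 1 \right)}}{2} + \frac{3 \cos^{2}{\left(x - 1 \right)}}{2} = G'(x).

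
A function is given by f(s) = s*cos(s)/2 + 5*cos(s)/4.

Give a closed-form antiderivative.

Integrate term by term and add the pieces.
Check: d/ds[s*sin(s)/2 + 5*sin(s)/4 + cos(s)/2] = s*cos(s)/2 + 5*cos(s)/4 = f(s).

An antiderivative is F(s) = s*sin(s)/2 + 5*sin(s)/4 + cos(s)/2.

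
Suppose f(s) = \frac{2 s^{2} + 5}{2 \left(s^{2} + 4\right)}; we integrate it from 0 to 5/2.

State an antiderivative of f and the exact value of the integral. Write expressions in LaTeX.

Antiderivative: F(s) = s - \frac{3 \operatorname{atan}{\left(\frac{s}{2} \right)}}{4}; value = \frac{5}{2} - \frac{3 \operatorname{atan}{\left(\frac{5}{4} \right)}}{4}

An antiderivative F(s) passes only if d/ds[F] lands on f(s) exactly.
F(s) = s - \frac{3 \operatorname{atan}{\left(\frac{s}{2} \right)}}{4} is an antiderivative of f.
Check: d/ds[s - \frac{3 \operatorname{atan}{\left(\frac{s}{2} \right)}}{4}] = \frac{2 s^{2} + 5}{2 s^{2} + 8}, which equals f(s).
F(5/2) = \frac{5}{2} - \frac{3 \operatorname{atan}{\left(\frac{5}{4} \right)}}{4}; F(0) = 0.
Integral = F(5/2) - F(0) = \frac{5}{2} - \frac{3 \operatorname{atan}{\left(\frac{5}{4} \right)}}{4}.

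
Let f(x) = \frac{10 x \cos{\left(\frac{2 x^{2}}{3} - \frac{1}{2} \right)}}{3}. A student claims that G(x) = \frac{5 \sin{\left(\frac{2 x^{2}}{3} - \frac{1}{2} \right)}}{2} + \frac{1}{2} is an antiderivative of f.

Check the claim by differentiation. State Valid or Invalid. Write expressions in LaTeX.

d/dx[G] = \frac{10 x \cos{\left(\frac{2 x^{2}}{3} - \frac{1}{2} \right)}}{3}
This equals f(x) exactly, so the claim holds.

Valid - differentiating G returns exactly f.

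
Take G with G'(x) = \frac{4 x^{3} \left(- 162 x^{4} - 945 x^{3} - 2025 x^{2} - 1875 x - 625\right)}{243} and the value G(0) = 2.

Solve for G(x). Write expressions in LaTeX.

G(x) = - \frac{x^{8}}{3} - \frac{20 x^{7}}{9} - \frac{50 x^{6}}{9} - \frac{500 x^{5}}{81} - \frac{625 x^{4}}{243} + 2

The substitution u = x^{2} + \frac{5 x}{3} works: G'(x) is exactly (dG/du)*(du/dx) for that inner function.
A general antiderivative is - \frac{\left(x^{2} + \frac{5 x}{3}\right)^{4}}{3} + C.
The condition gives C = 2 - (0) = 2.
So G(x) = - \frac{x^{8}}{3} - \frac{20 x^{7}}{9} - \frac{50 x^{6}}{9} - \frac{500 x^{5}}{81} - \frac{625 x^{4}}{243} + 2.
Check: d/dx[- \frac{x^{8}}{3} - \frac{20 x^{7}}{9} - \frac{50 x^{6}}{9} - \frac{500 x^{5}}{81} - \frac{625 x^{4}}{243} + 2] = - \frac{8 x^{7}}{3} - \frac{140 x^{6}}{9} - \frac{100 x^{5}}{3} - \frac{2500 x^{4}}{81} - \frac{2500 x^{3}}{243}, which equals G'(x).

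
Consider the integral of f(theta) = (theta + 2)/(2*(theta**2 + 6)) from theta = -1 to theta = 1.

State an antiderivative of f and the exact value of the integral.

A first test for any F(theta): its theta-derivative must equal f(theta) identically.
F(theta) = log(theta**2 + 6)/4 + sqrt(6)*atan(sqrt(6)*theta/6)/6 is an antiderivative of f.
Check: d/dtheta[log(theta**2 + 6)/4 + sqrt(6)*atan(sqrt(6)*theta/6)/6] = (theta + 2)/(2*theta**2 + 12), which equals f(theta).
F(1) = sqrt(6)*atan(sqrt(6)/6)/6 + log(7)/4; F(-1) = -sqrt(6)*atan(sqrt(6)/6)/6 + log(7)/4.
Integral = F(1) - F(-1) = sqrt(6)*atan(sqrt(6)/6)/3.

Antiderivative: F(theta) = log(theta**2 + 6)/4 + sqrt(6)*atan(sqrt(6)*theta/6)/6; value = sqrt(6)*atan(sqrt(6)/6)/3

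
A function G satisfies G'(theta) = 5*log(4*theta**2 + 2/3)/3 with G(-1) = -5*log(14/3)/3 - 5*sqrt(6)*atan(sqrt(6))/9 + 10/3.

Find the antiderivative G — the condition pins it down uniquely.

Differentiate the proposed G(theta) back; it has to land on the given G'(theta).
A general antiderivative is 5*theta*log(4*theta**2 + 2/3)/3 - 10*theta/3 + 5*sqrt(6)*atan(sqrt(6)*theta)/9 + C.
The condition gives C = -5*log(14/3)/3 - 5*sqrt(6)*atan(sqrt(6))/9 + 10/3 - (-5*log(14/3)/3 - 5*sqrt(6)*atan(sqrt(6))/9 + 10/3) = 0.
So G(theta) = 5*(3*theta*log(4*theta**2 + 2/3) - 6*theta + sqrt(6)*atan(sqrt(6)*theta))/9.
Check: d/dtheta[5*(3*theta*log(4*theta**2 + 2/3) - 6*theta + sqrt(6)*atan(sqrt(6)*theta))/9] = 5*log(2*theta**2 + 1/3)/3 + 5*log(2)/3, which equals G'(theta).

G(theta) = 5*(3*theta*log(4*theta**2 + 2/3) - 6*theta + sqrt(6)*atan(sqrt(6)*theta))/9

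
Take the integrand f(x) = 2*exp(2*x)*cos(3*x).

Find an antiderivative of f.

An antiderivative is F(x) = 6*exp(2*x)*sin(3*x)/13 + 4*exp(2*x)*cos(3*x)/13.

Any candidate F(x) must reproduce f(x) exactly when differentiated.
Check: d/dx[6*exp(2*x)*sin(3*x)/13 + 4*exp(2*x)*cos(3*x)/13] = 2*exp(2*x)*cos(3*x) = f(x).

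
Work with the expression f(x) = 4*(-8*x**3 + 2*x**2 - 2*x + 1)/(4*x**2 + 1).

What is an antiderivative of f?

An antiderivative F(x) passes only if d/dx[F] lands on f(x) exactly.
Check: d/dx[-4*x**2 + 2*x + atan(2*x)] = (-32*x**3 + 8*x**2 - 8*x + 4)/(4*x**2 + 1), which equals f(x).

An antiderivative is F(x) = -4*x**2 + 2*x + atan(2*x).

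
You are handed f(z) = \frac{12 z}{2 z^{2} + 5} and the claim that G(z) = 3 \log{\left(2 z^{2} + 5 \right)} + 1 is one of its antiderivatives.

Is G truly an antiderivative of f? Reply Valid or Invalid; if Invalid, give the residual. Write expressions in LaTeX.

d/dz[G] = \frac{12 z}{2 z^{2} + 5}
This equals f(z) exactly, so the claim holds.

Valid: G'(z) = f(z).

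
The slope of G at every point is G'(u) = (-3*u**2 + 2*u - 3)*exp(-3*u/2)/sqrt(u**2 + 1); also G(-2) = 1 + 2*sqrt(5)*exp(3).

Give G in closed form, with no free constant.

Recognize the product-rule pattern: G'(u) = v'r + vr' with v = 2*sqrt(u**2 + 1), r = exp(-3*u/2), so integration by parts undoes it.
A general antiderivative is 2*sqrt(u**2 + 1)*exp(-3*u/2) + C.
The condition gives C = 1 + 2*sqrt(5)*exp(3) - (2*sqrt(5)*exp(3)) = 1.
So G(u) = (2*sqrt(u**2 + 1) + exp(3*u/2))*exp(-3*u/2).
Check: d/du[(2*sqrt(u**2 + 1) + exp(3*u/2))*exp(-3*u/2)] = (-3*u**2 + 2*u - 3)*exp(-3*u/2)/sqrt(u**2 + 1) = G'(u).

G(u) = (2*sqrt(u**2 + 1) + exp(3*u/2))*exp(-3*u/2)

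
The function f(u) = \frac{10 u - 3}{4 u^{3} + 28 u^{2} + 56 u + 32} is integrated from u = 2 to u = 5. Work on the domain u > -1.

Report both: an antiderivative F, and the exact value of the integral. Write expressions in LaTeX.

Factor the denominator (4 \left(u + 1\right) \left(u + 2\right) \left(u + 4\right)) and decompose: f = - \frac{43}{24 \left(u + 4\right)} + \frac{23}{8 \left(u + 2\right)} - \frac{13}{12 \left(u + 1\right)}; each piece integrates to a log, atan, or power term.
F(u) = - \frac{13 \log{\left(u + 1 \right)}}{12} + \frac{23 \log{\left(u + 2 \right)}}{8} - \frac{43 \log{\left(u + 4 \right)}}{24} is an antiderivative of f.
Check: d/du[- \frac{13 \log{\left(u + 1 \right)}}{12} + \frac{23 \log{\left(u + 2 \right)}}{8} - \frac{43 \log{\left(u + 4 \right)}}{24}] = \frac{10 u - 3}{4 u^{3} + 28 u^{2} + 56 u + 32} = f(u).
F(5) = - \frac{43 \log{\left(9 \right)}}{24} - \frac{13 \log{\left(6 \right)}}{12} + \frac{23 \log{\left(7 \right)}}{8}; F(2) = - \frac{43 \log{\left(6 \right)}}{24} - \frac{13 \log{\left(3 \right)}}{12} + \frac{23 \log{\left(4 \right)}}{8}.
Integral = F(5) - F(2) = - \frac{23 \log{\left(4 \right)}}{8} - \frac{43 \log{\left(9 \right)}}{24} + \frac{13 \log{\left(3 \right)}}{12} + \frac{17 \log{\left(6 \right)}}{24} + \frac{23 \log{\left(7 \right)}}{8}.

Antiderivative: F(u) = - \frac{13 \log{\left(u + 1 \right)}}{12} + \frac{23 \log{\left(u + 2 \right)}}{8} - \frac{43 \log{\left(u + 4 \right)}}{24}; value = - \frac{23 \log{\left(4 \right)}}{8} - \frac{43 \log{\left(9 \right)}}{24} + \frac{13 \log{\left(3 \right)}}{12} + \frac{17 \log{\left(6 \right)}}{24} + \frac{23 \log{\left(7 \right)}}{8}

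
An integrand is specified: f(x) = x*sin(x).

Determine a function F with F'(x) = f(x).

An antiderivative is F(x) = -x*cos(x) + sin(x).

A first test for any F(x): its x-derivative must equal f(x) identically.
Check: d/dx[-x*cos(x) + sin(x)] = x*sin(x) = f(x).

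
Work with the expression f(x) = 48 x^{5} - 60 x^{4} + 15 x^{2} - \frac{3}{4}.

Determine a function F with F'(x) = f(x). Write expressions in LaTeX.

The substitution u = - 2 x^{2} + x + \frac{1}{2} works: f is exactly (dF/du)*(du/dx) for that inner function.
Check: d/dx[8 x^{6} - 12 x^{5} + 5 x^{3} - \frac{3 x}{4}] = 48 x^{5} - 60 x^{4} + 15 x^{2} - \frac{3}{4} = f(x).

An antiderivative is F(x) = 8 x^{6} - 12 x^{5} + 5 x^{3} - \frac{3 x}{4}.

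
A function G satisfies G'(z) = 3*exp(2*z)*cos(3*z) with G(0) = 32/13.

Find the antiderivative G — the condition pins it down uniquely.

The proposed G(z) is checked by its d/dz: the result must match the given G'(z).
A general antiderivative is 9*exp(2*z)*sin(3*z)/13 + 6*exp(2*z)*cos(3*z)/13 + C.
The condition gives C = 32/13 - (6/13) = 2.
So G(z) = 9*exp(2*z)*sin(3*z)/13 + 6*exp(2*z)*cos(3*z)/13 + 2.
Check: d/dz[9*exp(2*z)*sin(3*z)/13 + 6*exp(2*z)*cos(3*z)/13 + 2] = 3*exp(2*z)*cos(3*z) = G'(z).

G(z) = 9*exp(2*z)*sin(3*z)/13 + 6*exp(2*z)*cos(3*z)/13 + 2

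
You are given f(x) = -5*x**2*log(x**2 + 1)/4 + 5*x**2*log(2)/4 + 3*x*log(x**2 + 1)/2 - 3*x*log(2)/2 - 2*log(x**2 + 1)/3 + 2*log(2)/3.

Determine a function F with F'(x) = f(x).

Integrate term by term and add the pieces.
Check: d/dx[(10*x**3 - 27*x**2 + 3*x*(-5*x**2 + 9*x - 8)*log(x**2/2 + 1/2) + 18*x + 27*log(x**2 + 1) - 18*atan(x))/36] = -5*x**2*log(x**2 + 1)/4 + 5*x**2*log(2)/4 + 3*x*log(x**2 + 1)/2 - 3*x*log(2)/2 - 2*log(x**2 + 1)/3 + 2*log(2)/3 = f(x).

An antiderivative is F(x) = (10*x**3 - 27*x**2 + 3*x*(-5*x**2 + 9*x - 8)*log(x**2/2 + 1/2) + 18*x + 27*log(x**2 + 1) - 18*atan(x))/36.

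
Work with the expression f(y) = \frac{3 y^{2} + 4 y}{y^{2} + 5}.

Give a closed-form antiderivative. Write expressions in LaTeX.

An antiderivative F(y) passes only if d/dy[F] lands on f(y) exactly.
Check: d/dy[3 y + 2 \log{\left(y^{2} + 5 \right)} - 3 \sqrt{5} \operatorname{atan}{\left(\frac{\sqrt{5} y}{5} \right)}] = \frac{3 y^{2} + 4 y}{y^{2} + 5} = f(y).

An antiderivative is F(y) = 3 y + 2 \log{\left(y^{2} + 5 \right)} - 3 \sqrt{5} \operatorname{atan}{\left(\frac{\sqrt{5} y}{5} \right)}.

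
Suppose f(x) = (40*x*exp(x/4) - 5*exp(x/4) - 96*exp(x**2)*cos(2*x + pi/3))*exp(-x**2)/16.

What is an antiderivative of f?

An antiderivative is F(x) = -5*exp(x/4)*exp(-x**2)/4 - 3*sin(2*x + pi/3).

Check any antiderivative F(x) by computing F'(x) and comparing it with f(x).
Check: d/dx[-5*exp(x/4)*exp(-x**2)/4 - 3*sin(2*x + pi/3)] = (40*x*exp(x/4) - 5*exp(x/4) - 96*exp(x**2)*cos(2*x + pi/3))*exp(-x**2)/16 = f(x).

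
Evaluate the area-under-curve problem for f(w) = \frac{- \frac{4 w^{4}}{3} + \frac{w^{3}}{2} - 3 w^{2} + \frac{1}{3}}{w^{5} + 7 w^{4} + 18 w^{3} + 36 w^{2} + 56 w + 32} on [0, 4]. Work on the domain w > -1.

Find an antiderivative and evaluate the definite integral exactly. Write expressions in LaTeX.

Factor the denominator (6 \left(w + 1\right) \left(w + 2\right) \left(w + 4\right) \left(w^{2} + 4\right)) and decompose: f = \frac{13 w + 10}{80 \left(w^{2} + 4\right)} - \frac{421}{120 \left(w + 4\right)} + \frac{37}{16 \left(w + 2\right)} - \frac{3}{10 \left(w + 1\right)}; each piece integrates to a log, atan, or power term.
F(w) = \frac{- 144 \log{\left(w + 1 \right)} + 1110 \log{\left(w + 2 \right)} - 1684 \log{\left(w + 4 \right)} + 39 \log{\left(w^{2} + 4 \right)} + 30 \operatorname{atan}{\left(\frac{w}{2} \right)}}{480} is an antiderivative of f.
Check: d/dw[\frac{- 144 \log{\left(w + 1 \right)} + 1110 \log{\left(w + 2 \right)} - 1684 \log{\left(w + 4 \right)} + 39 \log{\left(w^{2} + 4 \right)} + 30 \operatorname{atan}{\left(\frac{w}{2} \right)}}{480}] = \frac{- 8 w^{4} + 3 w^{3} - 18 w^{2} + 2}{6 w^{5} + 42 w^{4} + 108 w^{3} + 216 w^{2} + 336 w + 192}, which equals f(w).
F(4) = - \frac{421 \log{\left(8 \right)}}{120} - \frac{3 \log{\left(5 \right)}}{10} + \frac{\operatorname{atan}{\left(2 \right)}}{16} + \frac{13 \log{\left(20 \right)}}{160} + \frac{37 \log{\left(6 \right)}}{16}; F(0) = - \frac{329 \log{\left(4 \right)}}{96} + \frac{37 \log{\left(2 \right)}}{16}.
Integral = F(4) - F(0) = - \frac{421 \log{\left(8 \right)}}{120} - \frac{37 \log{\left(2 \right)}}{16} - \frac{3 \log{\left(5 \right)}}{10} + \frac{\operatorname{atan}{\left(2 \right)}}{16} + \frac{13 \log{\left(20 \right)}}{160} + \frac{37 \log{\left(6 \right)}}{16} + \frac{329 \log{\left(4 \right)}}{96}.

Antiderivative: F(w) = \frac{- 144 \log{\left(w + 1 \right)} + 1110 \log{\left(w + 2 \right)} - 1684 \log{\left(w + 4 \right)} + 39 \log{\left(w^{2} + 4 \right)} + 30 \operatorname{atan}{\left(\frac{w}{2} \right)}}{480}; value = - \frac{421 \log{\left(8 \right)}}{120} - \frac{37 \log{\left(2 \right)}}{16} - \frac{3 \log{\left(5 \right)}}{10} + \frac{\operatorname{atan}{\left(2 \right)}}{16} + \frac{13 \log{\left(20 \right)}}{160} + \frac{37 \log{\left(6 \right)}}{16} + \frac{329 \log{\left(4 \right)}}{96}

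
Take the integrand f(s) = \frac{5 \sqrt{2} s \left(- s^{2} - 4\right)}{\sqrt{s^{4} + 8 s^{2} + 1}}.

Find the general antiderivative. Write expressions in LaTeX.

F(s) = - \frac{5 \sqrt{2} \sqrt{s^{4} + 8 s^{2} + 1}}{2} + C

The substitution u = \frac{s^{4}}{2} + 4 s^{2} + \frac{1}{2} works: f is exactly (dF/du)*(du/ds) for that inner function.
Check: d/ds[- \frac{5 \sqrt{2} \sqrt{s^{4} + 8 s^{2} + 1}}{2}] = \frac{- 5 \sqrt{2} s^{3} - 20 \sqrt{2} s}{\sqrt{s^{4} + 8 s^{2} + 1}}, which equals f(s).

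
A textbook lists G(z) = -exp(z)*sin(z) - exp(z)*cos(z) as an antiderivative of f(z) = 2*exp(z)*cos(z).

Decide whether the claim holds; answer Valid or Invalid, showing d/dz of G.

Invalid: d/dz[G] - f = -4*exp(z)*cos(z), which is not 0.

d/dz[G] = -2*exp(z)*cos(z)
d/dz[G] - f(z) = -4*exp(z)*cos(z) != 0.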